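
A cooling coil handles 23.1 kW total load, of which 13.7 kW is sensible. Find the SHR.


SHR = Q_sensible / Q_total
SHR = 13.7 / 23.1
SHR = 0.593

0.593


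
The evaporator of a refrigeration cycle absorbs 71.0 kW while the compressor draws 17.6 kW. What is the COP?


COP = Q_evap / W
COP = 71.0 / 17.6
COP = 4.034

4.034


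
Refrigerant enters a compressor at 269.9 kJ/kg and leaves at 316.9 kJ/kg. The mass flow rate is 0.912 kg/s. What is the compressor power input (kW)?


dh = 316.9 - 269.9 = 47.0 kJ/kg
W = m_dot * dh = 0.912 * 47.0 = 42.86 kW

42.86


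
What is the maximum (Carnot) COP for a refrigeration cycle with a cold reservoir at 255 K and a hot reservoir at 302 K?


dT = 302 - 255 = 47 K
COP_carnot = T_cold / dT = 255 / 47
COP_carnot = 5.426

5.426


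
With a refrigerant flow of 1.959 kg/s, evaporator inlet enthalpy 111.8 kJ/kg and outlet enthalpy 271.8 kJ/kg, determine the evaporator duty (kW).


dh = 271.8 - 111.8 = 160.0 kJ/kg
Q_evap = m_dot * dh = 1.959 * 160.0
Q_evap = 313.44 kW

313.44


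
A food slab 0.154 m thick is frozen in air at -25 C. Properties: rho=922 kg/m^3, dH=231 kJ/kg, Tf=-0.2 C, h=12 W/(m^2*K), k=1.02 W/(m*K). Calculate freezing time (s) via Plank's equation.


dT = -0.2 - (-25) = 24.8 K
term1 = a/(2h) = 0.154/(2*12) = 0.006416666667
term2 = a^2/(8k) = 0.154^2/(8*1.02) = 0.002906372549
t = rho*dH*1000/dT * (term1 + term2)
t = 922*231*1000/24.8 * (0.006416666667 + 0.002906372549)
t = 80066 s

80066


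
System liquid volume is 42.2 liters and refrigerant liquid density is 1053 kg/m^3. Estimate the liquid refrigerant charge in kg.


Charge = V * rho / 1000
Charge = 42.2 * 1053 / 1000
Charge = 44.44 kg

44.44


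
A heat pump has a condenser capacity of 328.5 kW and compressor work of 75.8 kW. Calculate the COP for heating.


COP_hp = Q_cond / W
COP_hp = 328.5 / 75.8
COP_hp = 4.334

4.334


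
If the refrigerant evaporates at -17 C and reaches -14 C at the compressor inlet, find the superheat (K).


Superheat = T_suction - T_evap
Superheat = -14 - (-17)
Superheat = 3 K

3


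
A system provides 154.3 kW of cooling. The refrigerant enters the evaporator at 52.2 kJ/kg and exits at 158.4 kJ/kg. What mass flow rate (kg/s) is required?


dh = 158.4 - 52.2 = 106.2 kJ/kg
m_dot = Q / dh = 154.3 / 106.2 = 1.4529 kg/s

1.4529


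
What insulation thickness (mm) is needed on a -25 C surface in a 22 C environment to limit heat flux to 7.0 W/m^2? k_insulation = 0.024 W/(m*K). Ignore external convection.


dT = 22 - (-25) = 47 K
thickness = k * dT / q_max * 1000
thickness = 0.024 * 47 / 7.0 * 1000
thickness = 161.1 mm

161.1


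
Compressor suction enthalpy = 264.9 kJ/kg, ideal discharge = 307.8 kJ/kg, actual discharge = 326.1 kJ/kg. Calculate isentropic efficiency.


dh_ideal = 307.8 - 264.9 = 42.9 kJ/kg
dh_actual = 326.1 - 264.9 = 61.2 kJ/kg
eta_s = dh_ideal / dh_actual = 42.9 / 61.2
eta_s = 0.701

0.701


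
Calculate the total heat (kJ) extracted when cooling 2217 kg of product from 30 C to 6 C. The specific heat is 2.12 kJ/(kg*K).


dT = 30 - (6) = 24 K
Q = m * cp * dT = 2217 * 2.12 * 24
Q = 112801 kJ

112801


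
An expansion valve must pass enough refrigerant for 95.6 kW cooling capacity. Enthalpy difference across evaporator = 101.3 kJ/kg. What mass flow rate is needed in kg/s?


m_dot = Q / dh
m_dot = 95.6 / 101.3
m_dot = 0.9437 kg/s

0.9437


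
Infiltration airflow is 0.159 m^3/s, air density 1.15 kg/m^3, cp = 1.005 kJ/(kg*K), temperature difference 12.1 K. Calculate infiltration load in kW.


Q = V_dot * rho * cp * dT
Q = 0.159 * 1.15 * 1.005 * 12.1
Q = 2.224 kW

2.224


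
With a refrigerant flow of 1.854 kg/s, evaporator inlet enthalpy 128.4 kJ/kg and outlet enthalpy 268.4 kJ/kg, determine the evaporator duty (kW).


dh = 268.4 - 128.4 = 140.0 kJ/kg
Q_evap = m_dot * dh = 1.854 * 140.0
Q_evap = 259.56 kW

259.56


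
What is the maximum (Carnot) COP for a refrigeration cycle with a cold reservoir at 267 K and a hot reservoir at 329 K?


dT = 329 - 267 = 62 K
COP_carnot = T_cold / dT = 267 / 62
COP_carnot = 4.306

4.306


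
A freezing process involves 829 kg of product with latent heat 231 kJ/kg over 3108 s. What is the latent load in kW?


Q_lat = m * h_fg / t
Q_lat = 829 * 231 / 3108
Q_lat = 61.61 kW

61.61


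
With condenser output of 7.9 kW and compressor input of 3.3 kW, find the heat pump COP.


COP_hp = Q_cond / W
COP_hp = 7.9 / 3.3
COP_hp = 2.394

2.394


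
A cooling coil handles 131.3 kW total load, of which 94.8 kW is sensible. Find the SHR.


SHR = Q_sensible / Q_total
SHR = 94.8 / 131.3
SHR = 0.722

0.722


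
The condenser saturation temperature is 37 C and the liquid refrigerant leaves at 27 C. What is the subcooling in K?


Subcooling = T_cond - T_liquid
Subcooling = 37 - 27
Subcooling = 10 K

10


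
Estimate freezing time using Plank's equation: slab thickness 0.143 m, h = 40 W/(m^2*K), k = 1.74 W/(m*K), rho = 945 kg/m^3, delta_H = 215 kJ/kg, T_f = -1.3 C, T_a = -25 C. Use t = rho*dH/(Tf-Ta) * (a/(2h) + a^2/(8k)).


dT = -1.3 - (-25) = 23.7 K
term1 = a/(2h) = 0.143/(2*40) = 0.0017875
term2 = a^2/(8k) = 0.143^2/(8*1.74) = 0.001469037356
t = rho*dH*1000/dT * (term1 + term2)
t = 945*215*1000/23.7 * (0.0017875 + 0.001469037356)
t = 27918 s

27918


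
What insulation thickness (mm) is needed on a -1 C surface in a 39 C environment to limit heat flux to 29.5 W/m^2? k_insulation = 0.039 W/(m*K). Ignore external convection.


dT = 39 - (-1) = 40 K
thickness = k * dT / q_max * 1000
thickness = 0.039 * 40 / 29.5 * 1000
thickness = 52.9 mm

52.9


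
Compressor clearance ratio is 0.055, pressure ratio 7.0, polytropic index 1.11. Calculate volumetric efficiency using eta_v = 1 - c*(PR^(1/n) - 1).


PR^(1/n) = 7.0^(1/1.11) = 5.77230919
eta_v = 1 - 0.055 * (5.77230919 - 1)
eta_v = 0.7375

0.7375


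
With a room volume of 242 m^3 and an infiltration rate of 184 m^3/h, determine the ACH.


ACH = flow / volume
ACH = 184 / 242
ACH = 0.76

0.76


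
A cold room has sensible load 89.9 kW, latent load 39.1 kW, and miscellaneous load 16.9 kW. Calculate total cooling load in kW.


Q_total = Q_s + Q_l + Q_misc
Q_total = 89.9 + 39.1 + 16.9
Q_total = 145.9 kW

145.9


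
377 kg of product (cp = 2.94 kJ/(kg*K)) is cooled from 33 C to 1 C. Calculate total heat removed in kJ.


dT = 33 - (1) = 32 K
Q = m * cp * dT = 377 * 2.94 * 32
Q = 35468 kJ

35468


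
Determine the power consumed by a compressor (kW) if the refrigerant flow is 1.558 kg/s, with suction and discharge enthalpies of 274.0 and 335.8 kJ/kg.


dh = 335.8 - 274.0 = 61.8 kJ/kg
W = m_dot * dh = 1.558 * 61.8 = 96.28 kW

96.28


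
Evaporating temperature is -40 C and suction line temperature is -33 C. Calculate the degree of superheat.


Superheat = T_suction - T_evap
Superheat = -33 - (-40)
Superheat = 7 K

7


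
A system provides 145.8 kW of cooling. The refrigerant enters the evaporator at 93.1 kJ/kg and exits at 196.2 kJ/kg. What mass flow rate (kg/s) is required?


dh = 196.2 - 93.1 = 103.1 kJ/kg
m_dot = Q / dh = 145.8 / 103.1 = 1.4142 kg/s

1.4142


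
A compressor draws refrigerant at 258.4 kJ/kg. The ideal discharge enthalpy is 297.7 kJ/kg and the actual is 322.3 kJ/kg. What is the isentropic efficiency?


dh_ideal = 297.7 - 258.4 = 39.3 kJ/kg
dh_actual = 322.3 - 258.4 = 63.9 kJ/kg
eta_s = dh_ideal / dh_actual = 39.3 / 63.9
eta_s = 0.615

0.615


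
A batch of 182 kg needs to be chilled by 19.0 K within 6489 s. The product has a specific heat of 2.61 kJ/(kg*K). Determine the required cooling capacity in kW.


Q = m * cp * dT / t
Q = 182 * 2.61 * 19.0 / 6489
Q = 1.391 kW

1.391


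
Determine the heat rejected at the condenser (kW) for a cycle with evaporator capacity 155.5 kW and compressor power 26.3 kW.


Q_cond = Q_evap + W
Q_cond = 155.5 + 26.3
Q_cond = 181.8 kW

181.8


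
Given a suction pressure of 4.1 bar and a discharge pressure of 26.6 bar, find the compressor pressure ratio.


PR = P_high / P_low
PR = 26.6 / 4.1
PR = 6.488

6.488


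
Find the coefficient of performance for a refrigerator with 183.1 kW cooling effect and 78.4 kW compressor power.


COP = Q_evap / W
COP = 183.1 / 78.4
COP = 2.335

2.335


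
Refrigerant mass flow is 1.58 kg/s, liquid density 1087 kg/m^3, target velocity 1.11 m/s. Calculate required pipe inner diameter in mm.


A = m_dot / (rho * v) = 1.58 / (1087 * 1.11) = 0.00130949717 m^2
d = sqrt(4*A/pi) * 1000
d = 40.8 mm

40.8


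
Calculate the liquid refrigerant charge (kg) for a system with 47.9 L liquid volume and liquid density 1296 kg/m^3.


Charge = V * rho / 1000
Charge = 47.9 * 1296 / 1000
Charge = 62.08 kg

62.08


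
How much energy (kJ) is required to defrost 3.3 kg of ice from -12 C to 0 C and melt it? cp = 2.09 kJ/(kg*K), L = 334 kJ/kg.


Sensible heat = cp * dT = 2.09 * 12 = 25.08 kJ/kg
Total per kg = 25.08 + 334 = 359.08 kJ/kg
Q = m * total = 3.3 * 359.08
Q = 1185.0 kJ

1185.0


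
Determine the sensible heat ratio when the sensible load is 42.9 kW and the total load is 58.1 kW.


SHR = Q_sensible / Q_total
SHR = 42.9 / 58.1
SHR = 0.738

0.738


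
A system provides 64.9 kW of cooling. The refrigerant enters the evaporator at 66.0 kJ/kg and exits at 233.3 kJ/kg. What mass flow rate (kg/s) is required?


dh = 233.3 - 66.0 = 167.3 kJ/kg
m_dot = Q / dh = 64.9 / 167.3 = 0.3879 kg/s

0.3879


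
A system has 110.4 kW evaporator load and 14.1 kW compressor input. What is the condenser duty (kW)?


Q_cond = Q_evap + W
Q_cond = 110.4 + 14.1
Q_cond = 124.5 kW

124.5


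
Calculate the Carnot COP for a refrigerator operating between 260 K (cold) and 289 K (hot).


dT = 289 - 260 = 29 K
COP_carnot = T_cold / dT = 260 / 29
COP_carnot = 8.966

8.966


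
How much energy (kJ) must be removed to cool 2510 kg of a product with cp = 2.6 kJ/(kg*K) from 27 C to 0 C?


dT = 27 - (0) = 27 K
Q = m * cp * dT = 2510 * 2.6 * 27
Q = 176202 kJ

176202


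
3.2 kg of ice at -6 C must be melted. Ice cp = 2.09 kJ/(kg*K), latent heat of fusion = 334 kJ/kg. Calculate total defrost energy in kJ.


Sensible heat = cp * dT = 2.09 * 6 = 12.54 kJ/kg
Total per kg = 12.54 + 334 = 346.54 kJ/kg
Q = m * total = 3.2 * 346.54
Q = 1108.9 kJ

1108.9


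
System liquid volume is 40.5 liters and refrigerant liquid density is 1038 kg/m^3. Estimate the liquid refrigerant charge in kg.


Charge = V * rho / 1000
Charge = 40.5 * 1038 / 1000
Charge = 42.04 kg

42.04


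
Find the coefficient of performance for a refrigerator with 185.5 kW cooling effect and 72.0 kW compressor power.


COP = Q_evap / W
COP = 185.5 / 72.0
COP = 2.576

2.576


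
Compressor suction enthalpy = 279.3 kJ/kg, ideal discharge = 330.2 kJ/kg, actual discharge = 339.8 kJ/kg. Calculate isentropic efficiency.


dh_ideal = 330.2 - 279.3 = 50.9 kJ/kg
dh_actual = 339.8 - 279.3 = 60.5 kJ/kg
eta_s = dh_ideal / dh_actual = 50.9 / 60.5
eta_s = 0.8413

0.8413


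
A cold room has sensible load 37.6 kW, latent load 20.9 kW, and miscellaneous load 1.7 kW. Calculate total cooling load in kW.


Q_total = Q_s + Q_l + Q_misc
Q_total = 37.6 + 20.9 + 1.7
Q_total = 60.2 kW

60.2


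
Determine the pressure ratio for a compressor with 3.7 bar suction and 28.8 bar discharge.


PR = P_high / P_low
PR = 28.8 / 3.7
PR = 7.784

7.784


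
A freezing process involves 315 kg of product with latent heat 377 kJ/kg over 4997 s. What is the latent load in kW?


Q_lat = m * h_fg / t
Q_lat = 315 * 377 / 4997
Q_lat = 23.77 kW

23.77


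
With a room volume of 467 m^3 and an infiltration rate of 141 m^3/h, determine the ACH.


ACH = flow / volume
ACH = 141 / 467
ACH = 0.302

0.302


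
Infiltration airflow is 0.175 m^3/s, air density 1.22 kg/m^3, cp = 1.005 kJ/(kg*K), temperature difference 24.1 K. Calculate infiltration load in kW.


Q = V_dot * rho * cp * dT
Q = 0.175 * 1.22 * 1.005 * 24.1
Q = 5.171 kW

5.171


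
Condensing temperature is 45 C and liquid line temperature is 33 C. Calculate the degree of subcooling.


Subcooling = T_cond - T_liquid
Subcooling = 45 - 33
Subcooling = 12 K

12


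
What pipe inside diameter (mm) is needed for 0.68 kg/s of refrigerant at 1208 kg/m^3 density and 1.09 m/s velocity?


A = m_dot / (rho * v) = 0.68 / (1208 * 1.09) = 0.0005164347773 m^2
d = sqrt(4*A/pi) * 1000
d = 25.6 mm

25.6


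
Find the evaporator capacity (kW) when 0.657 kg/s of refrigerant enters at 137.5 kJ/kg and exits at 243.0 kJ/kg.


dh = 243.0 - 137.5 = 105.5 kJ/kg
Q_evap = m_dot * dh = 0.657 * 105.5
Q_evap = 69.31 kW

69.31


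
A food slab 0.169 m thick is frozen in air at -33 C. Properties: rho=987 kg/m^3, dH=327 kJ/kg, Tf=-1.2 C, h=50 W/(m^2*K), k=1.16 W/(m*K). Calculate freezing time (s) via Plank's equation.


dT = -1.2 - (-33) = 31.8 K
term1 = a/(2h) = 0.169/(2*50) = 0.00169
term2 = a^2/(8k) = 0.169^2/(8*1.16) = 0.003077693966
t = rho*dH*1000/dT * (term1 + term2)
t = 987*327*1000/31.8 * (0.00169 + 0.003077693966)
t = 48389 s

48389


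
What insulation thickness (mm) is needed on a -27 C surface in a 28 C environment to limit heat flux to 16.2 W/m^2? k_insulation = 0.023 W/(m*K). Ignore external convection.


dT = 28 - (-27) = 55 K
thickness = k * dT / q_max * 1000
thickness = 0.023 * 55 / 16.2 * 1000
thickness = 78.1 mm

78.1


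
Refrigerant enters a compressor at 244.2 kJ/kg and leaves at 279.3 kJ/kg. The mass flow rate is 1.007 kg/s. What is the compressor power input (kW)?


dh = 279.3 - 244.2 = 35.1 kJ/kg
W = m_dot * dh = 1.007 * 35.1 = 35.35 kW

35.35


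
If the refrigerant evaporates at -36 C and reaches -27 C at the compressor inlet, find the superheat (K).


Superheat = T_suction - T_evap
Superheat = -27 - (-36)
Superheat = 9 K

9


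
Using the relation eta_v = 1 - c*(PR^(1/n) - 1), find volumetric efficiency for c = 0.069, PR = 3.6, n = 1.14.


PR^(1/n) = 3.6^(1/1.14) = 3.07598809
eta_v = 1 - 0.069 * (3.07598809 - 1)
eta_v = 0.8568

0.8568


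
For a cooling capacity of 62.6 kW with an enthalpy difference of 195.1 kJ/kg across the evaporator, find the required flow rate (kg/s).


m_dot = Q / dh
m_dot = 62.6 / 195.1
m_dot = 0.3209 kg/s

0.3209


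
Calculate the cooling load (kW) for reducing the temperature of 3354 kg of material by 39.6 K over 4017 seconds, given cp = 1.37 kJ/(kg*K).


Q = m * cp * dT / t
Q = 3354 * 1.37 * 39.6 / 4017
Q = 45.298 kW

45.298


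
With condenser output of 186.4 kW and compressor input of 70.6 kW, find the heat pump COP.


COP_hp = Q_cond / W
COP_hp = 186.4 / 70.6
COP_hp = 2.64

2.64


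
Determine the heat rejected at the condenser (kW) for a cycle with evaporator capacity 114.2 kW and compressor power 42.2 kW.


Q_cond = Q_evap + W
Q_cond = 114.2 + 42.2
Q_cond = 156.4 kW

156.4


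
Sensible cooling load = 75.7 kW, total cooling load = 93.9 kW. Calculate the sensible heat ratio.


SHR = Q_sensible / Q_total
SHR = 75.7 / 93.9
SHR = 0.806

0.806


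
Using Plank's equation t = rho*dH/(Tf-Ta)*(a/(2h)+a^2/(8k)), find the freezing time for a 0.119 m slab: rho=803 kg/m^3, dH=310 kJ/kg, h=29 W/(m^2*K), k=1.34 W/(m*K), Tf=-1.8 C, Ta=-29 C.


dT = -1.8 - (-29) = 27.2 K
term1 = a/(2h) = 0.119/(2*29) = 0.002051724138
term2 = a^2/(8k) = 0.119^2/(8*1.34) = 0.001320988806
t = rho*dH*1000/dT * (term1 + term2)
t = 803*310*1000/27.2 * (0.002051724138 + 0.001320988806)
t = 30867 s

30867


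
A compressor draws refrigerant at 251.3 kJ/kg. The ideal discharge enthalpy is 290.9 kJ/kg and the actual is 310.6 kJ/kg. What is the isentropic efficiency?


dh_ideal = 290.9 - 251.3 = 39.6 kJ/kg
dh_actual = 310.6 - 251.3 = 59.3 kJ/kg
eta_s = dh_ideal / dh_actual = 39.6 / 59.3
eta_s = 0.6678

0.6678


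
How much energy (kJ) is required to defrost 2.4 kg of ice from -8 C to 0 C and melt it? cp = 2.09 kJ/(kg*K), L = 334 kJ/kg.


Sensible heat = cp * dT = 2.09 * 8 = 16.72 kJ/kg
Total per kg = 16.72 + 334 = 350.72 kJ/kg
Q = m * total = 2.4 * 350.72
Q = 841.7 kJ

841.7


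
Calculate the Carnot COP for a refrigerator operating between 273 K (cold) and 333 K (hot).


dT = 333 - 273 = 60 K
COP_carnot = T_cold / dT = 273 / 60
COP_carnot = 4.55

4.55


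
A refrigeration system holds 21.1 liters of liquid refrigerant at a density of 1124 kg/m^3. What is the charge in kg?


Charge = V * rho / 1000
Charge = 21.1 * 1124 / 1000
Charge = 23.72 kg

23.72


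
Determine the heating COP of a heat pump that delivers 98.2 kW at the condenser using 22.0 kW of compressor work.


COP_hp = Q_cond / W
COP_hp = 98.2 / 22.0
COP_hp = 4.464

4.464


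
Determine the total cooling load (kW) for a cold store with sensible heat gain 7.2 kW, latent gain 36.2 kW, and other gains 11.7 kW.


Q_total = Q_s + Q_l + Q_misc
Q_total = 7.2 + 36.2 + 11.7
Q_total = 55.1 kW

55.1


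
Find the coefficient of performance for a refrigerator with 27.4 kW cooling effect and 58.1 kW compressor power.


COP = Q_evap / W
COP = 27.4 / 58.1
COP = 0.472

0.472


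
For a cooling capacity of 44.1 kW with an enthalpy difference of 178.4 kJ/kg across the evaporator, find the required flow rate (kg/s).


m_dot = Q / dh
m_dot = 44.1 / 178.4
m_dot = 0.2472 kg/s

0.2472


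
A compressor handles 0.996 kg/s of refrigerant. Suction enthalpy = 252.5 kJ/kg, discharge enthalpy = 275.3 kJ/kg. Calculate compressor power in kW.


dh = 275.3 - 252.5 = 22.8 kJ/kg
W = m_dot * dh = 0.996 * 22.8 = 22.71 kW

22.71


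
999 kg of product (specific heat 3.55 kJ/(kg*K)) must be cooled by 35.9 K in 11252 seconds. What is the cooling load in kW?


Q = m * cp * dT / t
Q = 999 * 3.55 * 35.9 / 11252
Q = 11.315 kW

11.315


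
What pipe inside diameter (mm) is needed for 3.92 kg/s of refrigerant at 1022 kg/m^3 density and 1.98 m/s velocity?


A = m_dot / (rho * v) = 3.92 / (1022 * 1.98) = 0.001937180019 m^2
d = sqrt(4*A/pi) * 1000
d = 49.7 mm

49.7


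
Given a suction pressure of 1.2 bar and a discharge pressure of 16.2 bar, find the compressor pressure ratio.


PR = P_high / P_low
PR = 16.2 / 1.2
PR = 13.5

13.5


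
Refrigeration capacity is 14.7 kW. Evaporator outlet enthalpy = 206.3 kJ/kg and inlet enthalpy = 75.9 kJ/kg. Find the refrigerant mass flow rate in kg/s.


dh = 206.3 - 75.9 = 130.4 kJ/kg
m_dot = Q / dh = 14.7 / 130.4 = 0.1127 kg/s

0.1127


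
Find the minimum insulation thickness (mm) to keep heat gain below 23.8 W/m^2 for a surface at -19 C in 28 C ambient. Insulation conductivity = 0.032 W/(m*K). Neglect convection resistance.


dT = 28 - (-19) = 47 K
thickness = k * dT / q_max * 1000
thickness = 0.032 * 47 / 23.8 * 1000
thickness = 63.2 mm

63.2


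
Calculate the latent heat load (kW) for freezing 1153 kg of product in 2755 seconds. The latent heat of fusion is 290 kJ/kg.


Q_lat = m * h_fg / t
Q_lat = 1153 * 290 / 2755
Q_lat = 121.37 kW

121.37


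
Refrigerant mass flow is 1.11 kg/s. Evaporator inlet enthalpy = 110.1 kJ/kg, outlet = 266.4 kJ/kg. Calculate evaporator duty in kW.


dh = 266.4 - 110.1 = 156.3 kJ/kg
Q_evap = m_dot * dh = 1.11 * 156.3
Q_evap = 173.49 kW

173.49


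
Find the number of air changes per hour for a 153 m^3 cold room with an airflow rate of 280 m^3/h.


ACH = flow / volume
ACH = 280 / 153
ACH = 1.83

1.83


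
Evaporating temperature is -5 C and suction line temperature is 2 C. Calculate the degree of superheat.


Superheat = T_suction - T_evap
Superheat = 2 - (-5)
Superheat = 7 K

7


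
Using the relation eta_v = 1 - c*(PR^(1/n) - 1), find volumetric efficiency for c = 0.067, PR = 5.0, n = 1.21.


PR^(1/n) = 5.0^(1/1.21) = 3.78147436
eta_v = 1 - 0.067 * (3.78147436 - 1)
eta_v = 0.8136

0.8136


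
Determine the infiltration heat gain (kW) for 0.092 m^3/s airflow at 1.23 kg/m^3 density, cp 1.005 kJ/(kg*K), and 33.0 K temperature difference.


Q = V_dot * rho * cp * dT
Q = 0.092 * 1.23 * 1.005 * 33.0
Q = 3.753 kW

3.753


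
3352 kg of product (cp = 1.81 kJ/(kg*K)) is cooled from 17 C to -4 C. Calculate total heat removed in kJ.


dT = 17 - (-4) = 21 K
Q = m * cp * dT = 3352 * 1.81 * 21
Q = 127410 kJ

127410


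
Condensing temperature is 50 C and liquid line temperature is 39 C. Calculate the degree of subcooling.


Subcooling = T_cond - T_liquid
Subcooling = 50 - 39
Subcooling = 11 K

11


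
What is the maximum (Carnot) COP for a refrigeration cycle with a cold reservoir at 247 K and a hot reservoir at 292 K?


dT = 292 - 247 = 45 K
COP_carnot = T_cold / dT = 247 / 45
COP_carnot = 5.489

5.489


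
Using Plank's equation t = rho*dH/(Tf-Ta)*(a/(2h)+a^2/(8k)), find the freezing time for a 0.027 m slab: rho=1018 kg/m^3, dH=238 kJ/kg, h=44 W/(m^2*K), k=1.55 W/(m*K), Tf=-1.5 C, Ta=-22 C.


dT = -1.5 - (-22) = 20.5 K
term1 = a/(2h) = 0.027/(2*44) = 0.0003068181818
term2 = a^2/(8k) = 0.027^2/(8*1.55) = 0.00005879032258
t = rho*dH*1000/dT * (term1 + term2)
t = 1018*238*1000/20.5 * (0.0003068181818 + 0.00005879032258)
t = 4321 s

4321


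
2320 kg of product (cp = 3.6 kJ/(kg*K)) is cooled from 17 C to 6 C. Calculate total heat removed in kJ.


dT = 17 - (6) = 11 K
Q = m * cp * dT = 2320 * 3.6 * 11
Q = 91872 kJ

91872


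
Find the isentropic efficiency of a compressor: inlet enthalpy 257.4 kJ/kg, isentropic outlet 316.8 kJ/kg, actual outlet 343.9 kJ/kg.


dh_ideal = 316.8 - 257.4 = 59.4 kJ/kg
dh_actual = 343.9 - 257.4 = 86.5 kJ/kg
eta_s = dh_ideal / dh_actual = 59.4 / 86.5
eta_s = 0.6867

0.6867


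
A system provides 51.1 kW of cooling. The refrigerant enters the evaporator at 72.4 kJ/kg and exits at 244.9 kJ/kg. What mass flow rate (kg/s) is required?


dh = 244.9 - 72.4 = 172.5 kJ/kg
m_dot = Q / dh = 51.1 / 172.5 = 0.2962 kg/s

0.2962


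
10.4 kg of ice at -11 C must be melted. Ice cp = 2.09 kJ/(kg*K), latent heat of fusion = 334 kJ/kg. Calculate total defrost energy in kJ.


Sensible heat = cp * dT = 2.09 * 11 = 22.99 kJ/kg
Total per kg = 22.99 + 334 = 356.99 kJ/kg
Q = m * total = 10.4 * 356.99
Q = 3712.7 kJ

3712.7


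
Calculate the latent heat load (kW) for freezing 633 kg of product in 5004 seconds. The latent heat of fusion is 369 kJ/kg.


Q_lat = m * h_fg / t
Q_lat = 633 * 369 / 5004
Q_lat = 46.68 kW

46.68


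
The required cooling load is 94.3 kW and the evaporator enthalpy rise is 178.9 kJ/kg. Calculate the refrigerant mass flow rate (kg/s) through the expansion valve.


m_dot = Q / dh
m_dot = 94.3 / 178.9
m_dot = 0.5271 kg/s

0.5271


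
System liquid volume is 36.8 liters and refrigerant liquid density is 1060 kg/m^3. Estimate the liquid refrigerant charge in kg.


Charge = V * rho / 1000
Charge = 36.8 * 1060 / 1000
Charge = 39.01 kg

39.01


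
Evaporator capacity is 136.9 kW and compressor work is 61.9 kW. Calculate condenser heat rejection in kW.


Q_cond = Q_evap + W
Q_cond = 136.9 + 61.9
Q_cond = 198.8 kW

198.8


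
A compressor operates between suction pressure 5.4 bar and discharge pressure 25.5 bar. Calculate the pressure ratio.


PR = P_high / P_low
PR = 25.5 / 5.4
PR = 4.722

4.722


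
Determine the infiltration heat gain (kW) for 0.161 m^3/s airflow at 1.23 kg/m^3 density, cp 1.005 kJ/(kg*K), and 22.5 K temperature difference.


Q = V_dot * rho * cp * dT
Q = 0.161 * 1.23 * 1.005 * 22.5
Q = 4.478 kW

4.478


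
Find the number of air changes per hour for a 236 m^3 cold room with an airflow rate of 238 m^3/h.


ACH = flow / volume
ACH = 238 / 236
ACH = 1.008

1.008


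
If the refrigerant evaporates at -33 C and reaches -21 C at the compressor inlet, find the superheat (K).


Superheat = T_suction - T_evap
Superheat = -21 - (-33)
Superheat = 12 K

12


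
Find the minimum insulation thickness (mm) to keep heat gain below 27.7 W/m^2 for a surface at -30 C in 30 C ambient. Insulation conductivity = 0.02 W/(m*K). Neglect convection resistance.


dT = 30 - (-30) = 60 K
thickness = k * dT / q_max * 1000
thickness = 0.02 * 60 / 27.7 * 1000
thickness = 43.3 mm

43.3


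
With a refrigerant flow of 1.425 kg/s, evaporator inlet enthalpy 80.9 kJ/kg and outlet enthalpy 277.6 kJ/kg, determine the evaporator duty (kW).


dh = 277.6 - 80.9 = 196.7 kJ/kg
Q_evap = m_dot * dh = 1.425 * 196.7
Q_evap = 280.3 kW

280.3


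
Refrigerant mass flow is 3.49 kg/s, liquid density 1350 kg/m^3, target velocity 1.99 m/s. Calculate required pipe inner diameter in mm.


A = m_dot / (rho * v) = 3.49 / (1350 * 1.99) = 0.001299088033 m^2
d = sqrt(4*A/pi) * 1000
d = 40.7 mm

40.7


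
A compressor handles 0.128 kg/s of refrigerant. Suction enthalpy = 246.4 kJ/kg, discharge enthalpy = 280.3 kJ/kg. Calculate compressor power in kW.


dh = 280.3 - 246.4 = 33.9 kJ/kg
W = m_dot * dh = 0.128 * 33.9 = 4.34 kW

4.34


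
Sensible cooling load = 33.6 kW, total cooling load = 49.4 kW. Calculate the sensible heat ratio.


SHR = Q_sensible / Q_total
SHR = 33.6 / 49.4
SHR = 0.68

0.68


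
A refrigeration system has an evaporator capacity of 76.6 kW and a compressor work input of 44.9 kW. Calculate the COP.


COP = Q_evap / W
COP = 76.6 / 44.9
COP = 1.706

1.706


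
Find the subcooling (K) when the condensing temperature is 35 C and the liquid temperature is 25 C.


Subcooling = T_cond - T_liquid
Subcooling = 35 - 25
Subcooling = 10 K

10


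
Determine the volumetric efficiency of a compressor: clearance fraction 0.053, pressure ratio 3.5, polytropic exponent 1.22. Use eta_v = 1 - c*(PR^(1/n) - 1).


PR^(1/n) = 3.5^(1/1.22) = 2.79227002
eta_v = 1 - 0.053 * (2.79227002 - 1)
eta_v = 0.905

0.905


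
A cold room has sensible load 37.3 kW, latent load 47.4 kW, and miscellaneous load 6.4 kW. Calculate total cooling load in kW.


Q_total = Q_s + Q_l + Q_misc
Q_total = 37.3 + 47.4 + 6.4
Q_total = 91.1 kW

91.1


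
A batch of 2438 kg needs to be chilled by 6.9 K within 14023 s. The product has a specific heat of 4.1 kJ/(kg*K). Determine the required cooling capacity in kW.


Q = m * cp * dT / t
Q = 2438 * 4.1 * 6.9 / 14023
Q = 4.918 kW

4.918


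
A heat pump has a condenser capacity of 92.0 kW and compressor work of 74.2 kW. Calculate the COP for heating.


COP_hp = Q_cond / W
COP_hp = 92.0 / 74.2
COP_hp = 1.24

1.24


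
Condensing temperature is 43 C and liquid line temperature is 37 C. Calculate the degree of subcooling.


Subcooling = T_cond - T_liquid
Subcooling = 43 - 37
Subcooling = 6 K

6


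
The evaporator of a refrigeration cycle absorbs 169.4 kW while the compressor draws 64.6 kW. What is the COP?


COP = Q_evap / W
COP = 169.4 / 64.6
COP = 2.622

2.622


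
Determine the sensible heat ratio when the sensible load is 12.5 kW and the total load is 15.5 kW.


SHR = Q_sensible / Q_total
SHR = 12.5 / 15.5
SHR = 0.806

0.806


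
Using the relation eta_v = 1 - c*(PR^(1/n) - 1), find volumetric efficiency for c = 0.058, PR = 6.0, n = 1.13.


PR^(1/n) = 6.0^(1/1.13) = 4.8823558
eta_v = 1 - 0.058 * (4.8823558 - 1)
eta_v = 0.7748

0.7748


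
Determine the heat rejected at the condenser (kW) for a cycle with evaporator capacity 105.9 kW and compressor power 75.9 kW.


Q_cond = Q_evap + W
Q_cond = 105.9 + 75.9
Q_cond = 181.8 kW

181.8


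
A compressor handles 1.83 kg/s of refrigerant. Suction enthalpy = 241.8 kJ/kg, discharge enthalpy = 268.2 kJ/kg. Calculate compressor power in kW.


dh = 268.2 - 241.8 = 26.4 kJ/kg
W = m_dot * dh = 1.83 * 26.4 = 48.31 kW

48.31


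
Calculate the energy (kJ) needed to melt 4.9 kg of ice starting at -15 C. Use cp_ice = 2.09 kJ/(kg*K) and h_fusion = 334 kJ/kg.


Sensible heat = cp * dT = 2.09 * 15 = 31.35 kJ/kg
Total per kg = 31.35 + 334 = 365.35 kJ/kg
Q = m * total = 4.9 * 365.35
Q = 1790.2 kJ

1790.2


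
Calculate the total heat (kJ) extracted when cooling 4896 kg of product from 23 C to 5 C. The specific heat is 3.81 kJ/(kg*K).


dT = 23 - (5) = 18 K
Q = m * cp * dT = 4896 * 3.81 * 18
Q = 335768 kJ

335768


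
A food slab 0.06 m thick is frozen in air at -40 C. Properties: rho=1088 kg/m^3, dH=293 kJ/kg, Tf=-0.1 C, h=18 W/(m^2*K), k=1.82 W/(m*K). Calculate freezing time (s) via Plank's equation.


dT = -0.1 - (-40) = 39.9 K
term1 = a/(2h) = 0.06/(2*18) = 0.001666666667
term2 = a^2/(8k) = 0.06^2/(8*1.82) = 0.0002472527473
t = rho*dH*1000/dT * (term1 + term2)
t = 1088*293*1000/39.9 * (0.001666666667 + 0.0002472527473)
t = 15291 s

15291


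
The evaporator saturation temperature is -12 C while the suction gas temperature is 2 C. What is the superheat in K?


Superheat = T_suction - T_evap
Superheat = 2 - (-12)
Superheat = 14 K

14


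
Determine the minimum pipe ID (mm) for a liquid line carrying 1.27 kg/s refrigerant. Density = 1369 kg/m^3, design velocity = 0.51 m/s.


A = m_dot / (rho * v) = 1.27 / (1369 * 0.51) = 0.0018189891 m^2
d = sqrt(4*A/pi) * 1000
d = 48.1 mm

48.1


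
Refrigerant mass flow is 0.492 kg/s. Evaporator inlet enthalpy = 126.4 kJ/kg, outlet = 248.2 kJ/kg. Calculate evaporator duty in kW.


dh = 248.2 - 126.4 = 121.8 kJ/kg
Q_evap = m_dot * dh = 0.492 * 121.8
Q_evap = 59.93 kW

59.93


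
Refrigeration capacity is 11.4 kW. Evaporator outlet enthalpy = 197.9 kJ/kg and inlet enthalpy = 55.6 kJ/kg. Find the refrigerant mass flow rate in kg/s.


dh = 197.9 - 55.6 = 142.3 kJ/kg
m_dot = Q / dh = 11.4 / 142.3 = 0.0801 kg/s

0.0801


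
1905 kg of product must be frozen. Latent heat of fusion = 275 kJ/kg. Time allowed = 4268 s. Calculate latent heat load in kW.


Q_lat = m * h_fg / t
Q_lat = 1905 * 275 / 4268
Q_lat = 122.74 kW

122.74


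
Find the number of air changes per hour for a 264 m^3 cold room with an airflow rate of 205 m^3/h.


ACH = flow / volume
ACH = 205 / 264
ACH = 0.777

0.777


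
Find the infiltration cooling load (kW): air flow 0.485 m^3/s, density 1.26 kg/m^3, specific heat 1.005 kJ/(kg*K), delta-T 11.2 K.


Q = V_dot * rho * cp * dT
Q = 0.485 * 1.26 * 1.005 * 11.2
Q = 6.879 kW

6.879


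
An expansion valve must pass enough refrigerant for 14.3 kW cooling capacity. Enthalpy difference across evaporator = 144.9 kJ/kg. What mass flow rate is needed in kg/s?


m_dot = Q / dh
m_dot = 14.3 / 144.9
m_dot = 0.0987 kg/s

0.0987


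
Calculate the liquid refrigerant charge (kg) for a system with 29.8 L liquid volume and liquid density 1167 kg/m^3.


Charge = V * rho / 1000
Charge = 29.8 * 1167 / 1000
Charge = 34.78 kg

34.78


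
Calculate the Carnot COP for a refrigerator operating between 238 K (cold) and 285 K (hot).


dT = 285 - 238 = 47 K
COP_carnot = T_cold / dT = 238 / 47
COP_carnot = 5.064

5.064


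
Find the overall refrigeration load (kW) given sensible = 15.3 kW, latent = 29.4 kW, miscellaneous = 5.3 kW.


Q_total = Q_s + Q_l + Q_misc
Q_total = 15.3 + 29.4 + 5.3
Q_total = 50.0 kW

50.0


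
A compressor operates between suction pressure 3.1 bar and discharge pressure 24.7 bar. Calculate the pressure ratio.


PR = P_high / P_low
PR = 24.7 / 3.1
PR = 7.968

7.968


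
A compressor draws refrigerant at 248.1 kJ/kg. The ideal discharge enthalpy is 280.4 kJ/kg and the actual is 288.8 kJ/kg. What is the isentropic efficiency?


dh_ideal = 280.4 - 248.1 = 32.3 kJ/kg
dh_actual = 288.8 - 248.1 = 40.7 kJ/kg
eta_s = dh_ideal / dh_actual = 32.3 / 40.7
eta_s = 0.7936

0.7936


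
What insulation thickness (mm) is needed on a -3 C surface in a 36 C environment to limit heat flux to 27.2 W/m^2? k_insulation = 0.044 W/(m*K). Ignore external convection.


dT = 36 - (-3) = 39 K
thickness = k * dT / q_max * 1000
thickness = 0.044 * 39 / 27.2 * 1000
thickness = 63.1 mm

63.1


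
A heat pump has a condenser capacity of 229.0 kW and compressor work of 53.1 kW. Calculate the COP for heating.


COP_hp = Q_cond / W
COP_hp = 229.0 / 53.1
COP_hp = 4.313

4.313


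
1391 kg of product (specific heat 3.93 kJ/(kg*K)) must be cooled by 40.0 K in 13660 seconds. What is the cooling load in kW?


Q = m * cp * dT / t
Q = 1391 * 3.93 * 40.0 / 13660
Q = 16.008 kW

16.008


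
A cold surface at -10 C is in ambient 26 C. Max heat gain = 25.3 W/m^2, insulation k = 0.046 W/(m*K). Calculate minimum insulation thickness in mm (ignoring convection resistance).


dT = 26 - (-10) = 36 K
thickness = k * dT / q_max * 1000
thickness = 0.046 * 36 / 25.3 * 1000
thickness = 65.5 mm

65.5


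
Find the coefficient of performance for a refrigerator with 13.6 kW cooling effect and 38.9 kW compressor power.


COP = Q_evap / W
COP = 13.6 / 38.9
COP = 0.35

0.35


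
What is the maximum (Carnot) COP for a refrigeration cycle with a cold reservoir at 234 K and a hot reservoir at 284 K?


dT = 284 - 234 = 50 K
COP_carnot = T_cold / dT = 234 / 50
COP_carnot = 4.68

4.68


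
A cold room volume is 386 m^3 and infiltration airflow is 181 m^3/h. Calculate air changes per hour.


ACH = flow / volume
ACH = 181 / 386
ACH = 0.469

0.469


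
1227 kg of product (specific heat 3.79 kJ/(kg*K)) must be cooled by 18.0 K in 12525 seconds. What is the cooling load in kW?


Q = m * cp * dT / t
Q = 1227 * 3.79 * 18.0 / 12525
Q = 6.683 kW

6.683


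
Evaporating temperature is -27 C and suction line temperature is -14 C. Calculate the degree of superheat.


Superheat = T_suction - T_evap
Superheat = -14 - (-27)
Superheat = 13 K

13


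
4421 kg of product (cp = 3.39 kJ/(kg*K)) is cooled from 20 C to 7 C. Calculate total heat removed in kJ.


dT = 20 - (7) = 13 K
Q = m * cp * dT = 4421 * 3.39 * 13
Q = 194833 kJ

194833


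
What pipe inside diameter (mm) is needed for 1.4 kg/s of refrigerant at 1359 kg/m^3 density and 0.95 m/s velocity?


A = m_dot / (rho * v) = 1.4 / (1359 * 0.95) = 0.001084388676 m^2
d = sqrt(4*A/pi) * 1000
d = 37.2 mm

37.2


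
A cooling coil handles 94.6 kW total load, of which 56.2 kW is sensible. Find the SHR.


SHR = Q_sensible / Q_total
SHR = 56.2 / 94.6
SHR = 0.594

0.594


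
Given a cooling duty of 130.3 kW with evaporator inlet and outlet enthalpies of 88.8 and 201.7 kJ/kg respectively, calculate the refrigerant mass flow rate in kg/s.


dh = 201.7 - 88.8 = 112.9 kJ/kg
m_dot = Q / dh = 130.3 / 112.9 = 1.1541 kg/s

1.1541


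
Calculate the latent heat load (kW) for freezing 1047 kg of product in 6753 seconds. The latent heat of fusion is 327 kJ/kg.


Q_lat = m * h_fg / t
Q_lat = 1047 * 327 / 6753
Q_lat = 50.7 kW

50.7


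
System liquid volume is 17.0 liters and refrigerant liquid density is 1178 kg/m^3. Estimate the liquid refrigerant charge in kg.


Charge = V * rho / 1000
Charge = 17.0 * 1178 / 1000
Charge = 20.03 kg

20.03


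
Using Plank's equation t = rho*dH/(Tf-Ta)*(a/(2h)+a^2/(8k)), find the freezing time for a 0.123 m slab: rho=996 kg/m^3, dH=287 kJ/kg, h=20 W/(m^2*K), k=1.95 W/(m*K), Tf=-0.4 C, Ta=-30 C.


dT = -0.4 - (-30) = 29.6 K
term1 = a/(2h) = 0.123/(2*20) = 0.003075
term2 = a^2/(8k) = 0.123^2/(8*1.95) = 0.0009698076923
t = rho*dH*1000/dT * (term1 + term2)
t = 996*287*1000/29.6 * (0.003075 + 0.0009698076923)
t = 39061 s

39061


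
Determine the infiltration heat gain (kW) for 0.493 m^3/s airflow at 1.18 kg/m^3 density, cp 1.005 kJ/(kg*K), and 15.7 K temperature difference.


Q = V_dot * rho * cp * dT
Q = 0.493 * 1.18 * 1.005 * 15.7
Q = 9.179 kW

9.179


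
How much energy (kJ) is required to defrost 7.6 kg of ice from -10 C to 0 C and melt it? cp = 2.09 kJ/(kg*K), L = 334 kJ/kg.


Sensible heat = cp * dT = 2.09 * 10 = 20.9 kJ/kg
Total per kg = 20.9 + 334 = 354.9 kJ/kg
Q = m * total = 7.6 * 354.9
Q = 2697.2 kJ

2697.2


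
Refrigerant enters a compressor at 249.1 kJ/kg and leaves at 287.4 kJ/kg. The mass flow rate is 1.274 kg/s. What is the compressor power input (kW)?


dh = 287.4 - 249.1 = 38.3 kJ/kg
W = m_dot * dh = 1.274 * 38.3 = 48.79 kW

48.79


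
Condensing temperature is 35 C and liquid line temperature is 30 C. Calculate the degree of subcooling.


Subcooling = T_cond - T_liquid
Subcooling = 35 - 30
Subcooling = 5 K

5


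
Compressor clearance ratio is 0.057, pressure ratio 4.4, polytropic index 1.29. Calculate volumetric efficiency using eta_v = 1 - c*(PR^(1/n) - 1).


PR^(1/n) = 4.4^(1/1.29) = 3.15355583
eta_v = 1 - 0.057 * (3.15355583 - 1)
eta_v = 0.8772

0.8772


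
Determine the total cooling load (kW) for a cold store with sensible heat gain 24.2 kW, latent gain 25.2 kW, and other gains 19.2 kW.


Q_total = Q_s + Q_l + Q_misc
Q_total = 24.2 + 25.2 + 19.2
Q_total = 68.6 kW

68.6


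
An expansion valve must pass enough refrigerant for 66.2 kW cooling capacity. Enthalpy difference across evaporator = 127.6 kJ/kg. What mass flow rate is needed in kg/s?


m_dot = Q / dh
m_dot = 66.2 / 127.6
m_dot = 0.5188 kg/s

0.5188


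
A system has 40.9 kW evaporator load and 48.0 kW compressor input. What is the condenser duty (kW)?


Q_cond = Q_evap + W
Q_cond = 40.9 + 48.0
Q_cond = 88.9 kW

88.9


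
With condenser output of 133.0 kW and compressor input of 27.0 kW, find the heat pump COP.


COP_hp = Q_cond / W
COP_hp = 133.0 / 27.0
COP_hp = 4.926

4.926


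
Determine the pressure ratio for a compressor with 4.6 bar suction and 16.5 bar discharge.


PR = P_high / P_low
PR = 16.5 / 4.6
PR = 3.587

3.587


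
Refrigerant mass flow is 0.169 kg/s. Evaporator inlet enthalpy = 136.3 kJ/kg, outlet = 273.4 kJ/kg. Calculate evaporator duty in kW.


dh = 273.4 - 136.3 = 137.1 kJ/kg
Q_evap = m_dot * dh = 0.169 * 137.1
Q_evap = 23.17 kW

23.17


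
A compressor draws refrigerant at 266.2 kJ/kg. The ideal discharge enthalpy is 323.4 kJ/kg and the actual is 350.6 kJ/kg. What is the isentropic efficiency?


dh_ideal = 323.4 - 266.2 = 57.2 kJ/kg
dh_actual = 350.6 - 266.2 = 84.4 kJ/kg
eta_s = dh_ideal / dh_actual = 57.2 / 84.4
eta_s = 0.6777

0.6777


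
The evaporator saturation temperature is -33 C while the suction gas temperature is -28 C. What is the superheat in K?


Superheat = T_suction - T_evap
Superheat = -28 - (-33)
Superheat = 5 K

5


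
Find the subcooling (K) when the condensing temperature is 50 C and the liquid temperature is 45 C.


Subcooling = T_cond - T_liquid
Subcooling = 50 - 45
Subcooling = 5 K

5


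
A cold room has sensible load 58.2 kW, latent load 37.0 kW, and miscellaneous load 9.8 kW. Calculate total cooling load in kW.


Q_total = Q_s + Q_l + Q_misc
Q_total = 58.2 + 37.0 + 9.8
Q_total = 105.0 kW

105.0


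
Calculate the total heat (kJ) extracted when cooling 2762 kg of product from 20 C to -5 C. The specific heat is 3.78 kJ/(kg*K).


dT = 20 - (-5) = 25 K
Q = m * cp * dT = 2762 * 3.78 * 25
Q = 261009 kJ

261009


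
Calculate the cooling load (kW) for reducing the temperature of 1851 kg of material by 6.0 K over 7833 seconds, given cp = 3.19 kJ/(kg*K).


Q = m * cp * dT / t
Q = 1851 * 3.19 * 6.0 / 7833
Q = 4.523 kW

4.523


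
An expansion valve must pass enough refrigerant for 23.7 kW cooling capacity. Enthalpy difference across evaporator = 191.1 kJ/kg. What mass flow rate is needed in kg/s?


m_dot = Q / dh
m_dot = 23.7 / 191.1
m_dot = 0.124 kg/s

0.124


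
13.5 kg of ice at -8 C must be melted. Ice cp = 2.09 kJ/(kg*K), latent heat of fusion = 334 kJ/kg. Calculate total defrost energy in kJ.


Sensible heat = cp * dT = 2.09 * 8 = 16.72 kJ/kg
Total per kg = 16.72 + 334 = 350.72 kJ/kg
Q = m * total = 13.5 * 350.72
Q = 4734.7 kJ

4734.7


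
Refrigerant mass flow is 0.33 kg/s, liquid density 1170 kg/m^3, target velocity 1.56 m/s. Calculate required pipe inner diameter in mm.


A = m_dot / (rho * v) = 0.33 / (1170 * 1.56) = 0.0001808021039 m^2
d = sqrt(4*A/pi) * 1000
d = 15.2 mm

15.2


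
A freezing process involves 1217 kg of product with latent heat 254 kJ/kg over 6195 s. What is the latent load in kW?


Q_lat = m * h_fg / t
Q_lat = 1217 * 254 / 6195
Q_lat = 49.9 kW

49.9


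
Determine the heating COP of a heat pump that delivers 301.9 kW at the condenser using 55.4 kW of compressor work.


COP_hp = Q_cond / W
COP_hp = 301.9 / 55.4
COP_hp = 5.449

5.449
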